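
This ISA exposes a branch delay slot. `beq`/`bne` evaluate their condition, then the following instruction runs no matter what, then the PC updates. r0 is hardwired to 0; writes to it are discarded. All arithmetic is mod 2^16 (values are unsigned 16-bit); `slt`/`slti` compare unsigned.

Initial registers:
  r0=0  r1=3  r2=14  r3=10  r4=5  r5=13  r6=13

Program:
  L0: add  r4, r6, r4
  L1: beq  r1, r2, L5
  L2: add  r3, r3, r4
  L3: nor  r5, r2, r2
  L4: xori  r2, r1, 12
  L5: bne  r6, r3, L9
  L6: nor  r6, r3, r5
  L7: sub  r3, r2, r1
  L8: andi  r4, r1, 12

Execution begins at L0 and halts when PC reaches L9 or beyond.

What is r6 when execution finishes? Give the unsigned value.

2

  step pc=0: add  r4, r6, r4  regs=(0,3,14,10,18,13,13)
  step pc=1: beq  r1, r2, L5  cond=F  regs=(0,3,14,10,18,13,13)
  step pc=2: add  r3, r3, r4  regs=(0,3,14,28,18,13,13)
  step pc=3: nor  r5, r2, r2  regs=(0,3,14,28,18,65521,13)
  step pc=4: xori  r2, r1, 12  regs=(0,3,15,28,18,65521,13)
  step pc=5: bne  r6, r3, L9  cond=T  regs=(0,3,15,28,18,65521,13)
  step pc=6: nor  r6, r3, r5  regs=(0,3,15,28,18,65521,2)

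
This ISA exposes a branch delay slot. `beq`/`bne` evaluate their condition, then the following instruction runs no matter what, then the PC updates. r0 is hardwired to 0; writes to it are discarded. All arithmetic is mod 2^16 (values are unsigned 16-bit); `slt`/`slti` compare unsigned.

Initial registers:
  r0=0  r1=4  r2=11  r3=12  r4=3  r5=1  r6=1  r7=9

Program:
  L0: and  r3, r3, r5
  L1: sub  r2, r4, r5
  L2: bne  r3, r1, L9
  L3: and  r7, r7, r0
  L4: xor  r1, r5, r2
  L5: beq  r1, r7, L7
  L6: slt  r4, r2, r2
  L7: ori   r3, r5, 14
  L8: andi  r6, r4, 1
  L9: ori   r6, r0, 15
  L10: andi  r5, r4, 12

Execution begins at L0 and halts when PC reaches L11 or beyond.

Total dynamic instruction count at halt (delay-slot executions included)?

6

#0 and  r3, r3, r5 ; 0/4/11/0/3/1/1/9
#1 sub  r2, r4, r5 ; 0/4/2/0/3/1/1/9
#2 bne  r3, r1, L9 ; 0/4/2/0/3/1/1/9 ; →target
#3 and  r7, r7, r0 ; 0/4/2/0/3/1/1/0
#9 ori   r6, r0, 15 ; 0/4/2/0/3/1/15/0
#10 andi  r5, r4, 12 ; 0/4/2/0/3/0/15/0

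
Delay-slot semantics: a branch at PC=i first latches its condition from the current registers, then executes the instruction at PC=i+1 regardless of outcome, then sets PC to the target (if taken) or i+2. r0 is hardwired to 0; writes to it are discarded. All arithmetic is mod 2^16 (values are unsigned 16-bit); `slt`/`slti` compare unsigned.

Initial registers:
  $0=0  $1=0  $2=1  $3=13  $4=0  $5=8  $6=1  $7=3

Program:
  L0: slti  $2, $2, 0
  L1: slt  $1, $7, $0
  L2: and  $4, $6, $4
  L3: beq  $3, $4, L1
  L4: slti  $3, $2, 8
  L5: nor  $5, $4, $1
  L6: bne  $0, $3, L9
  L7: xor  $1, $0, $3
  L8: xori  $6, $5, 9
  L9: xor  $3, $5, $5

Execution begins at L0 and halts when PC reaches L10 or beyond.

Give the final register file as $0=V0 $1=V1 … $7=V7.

$0=0 $1=1 $2=0 $3=0 $4=0 $5=65535 $6=1 $7=3

  step pc=0: slti  $2, $2, 0  regs=(0,0,0,13,0,8,1,3)
  step pc=1: slt  $1, $7, $0  regs=(0,0,0,13,0,8,1,3)
  step pc=2: and  $4, $6, $4  regs=(0,0,0,13,0,8,1,3)
  step pc=3: beq  $3, $4, L1  cond=F  regs=(0,0,0,13,0,8,1,3)
  step pc=4: slti  $3, $2, 8  regs=(0,0,0,1,0,8,1,3)
  step pc=5: nor  $5, $4, $1  regs=(0,0,0,1,0,65535,1,3)
  step pc=6: bne  $0, $3, L9  cond=T  regs=(0,0,0,1,0,65535,1,3)
  step pc=7: xor  $1, $0, $3  regs=(0,1,0,1,0,65535,1,3)
  step pc=9: xor  $3, $5, $5  regs=(0,1,0,0,0,65535,1,3)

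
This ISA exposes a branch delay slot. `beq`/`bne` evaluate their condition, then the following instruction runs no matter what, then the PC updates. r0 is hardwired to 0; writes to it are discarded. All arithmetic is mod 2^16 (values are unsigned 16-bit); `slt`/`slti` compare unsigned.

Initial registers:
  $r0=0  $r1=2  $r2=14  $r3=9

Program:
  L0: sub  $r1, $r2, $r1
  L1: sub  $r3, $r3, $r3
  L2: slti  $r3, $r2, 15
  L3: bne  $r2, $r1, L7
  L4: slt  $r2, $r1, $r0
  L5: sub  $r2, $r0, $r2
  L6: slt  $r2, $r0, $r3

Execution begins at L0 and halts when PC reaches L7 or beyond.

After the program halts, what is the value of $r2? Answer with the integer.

0

#0 sub  $r1, $r2, $r1 ; 0/12/14/9
#1 sub  $r3, $r3, $r3 ; 0/12/14/0
#2 slti  $r3, $r2, 15 ; 0/12/14/1
#3 bne  $r2, $r1, L7 ; 0/12/14/1 ; →target
#4 slt  $r2, $r1, $r0 ; 0/12/0/1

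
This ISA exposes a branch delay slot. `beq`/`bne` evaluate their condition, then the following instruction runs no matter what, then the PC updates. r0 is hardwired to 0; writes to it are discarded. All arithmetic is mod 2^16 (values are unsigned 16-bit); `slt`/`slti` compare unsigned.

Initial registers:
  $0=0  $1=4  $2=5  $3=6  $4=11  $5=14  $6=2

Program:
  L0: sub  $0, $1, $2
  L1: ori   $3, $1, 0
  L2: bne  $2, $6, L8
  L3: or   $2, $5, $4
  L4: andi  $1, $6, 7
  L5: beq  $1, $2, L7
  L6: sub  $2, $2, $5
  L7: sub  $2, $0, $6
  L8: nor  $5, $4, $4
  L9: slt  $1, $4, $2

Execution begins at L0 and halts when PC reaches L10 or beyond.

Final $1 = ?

  step pc=0: sub  $0, $1, $2  regs=(0,4,5,6,11,14,2)
  step pc=1: ori   $3, $1, 0  regs=(0,4,5,4,11,14,2)
  step pc=2: bne  $2, $6, L8  cond=T  regs=(0,4,5,4,11,14,2)
  step pc=3: or   $2, $5, $4  regs=(0,4,15,4,11,14,2)
  step pc=8: nor  $5, $4, $4  regs=(0,4,15,4,11,65524,2)
  step pc=9: slt  $1, $4, $2  regs=(0,1,15,4,11,65524,2)

1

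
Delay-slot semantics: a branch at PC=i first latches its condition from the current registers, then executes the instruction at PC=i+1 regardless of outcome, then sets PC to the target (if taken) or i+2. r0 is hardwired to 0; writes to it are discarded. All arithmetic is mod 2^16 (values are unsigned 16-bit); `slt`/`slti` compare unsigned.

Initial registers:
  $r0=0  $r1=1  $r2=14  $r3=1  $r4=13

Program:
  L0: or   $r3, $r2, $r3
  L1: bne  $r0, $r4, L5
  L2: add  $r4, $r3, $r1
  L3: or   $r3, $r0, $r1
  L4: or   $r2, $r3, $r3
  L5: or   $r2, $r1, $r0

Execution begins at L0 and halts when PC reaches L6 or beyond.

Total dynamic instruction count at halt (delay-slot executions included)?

PC=0  or   $r3, $r2, $r3     | $r0=0 $r1=1 $r2=14 $r3=15 $r4=13
PC=1  bne  $r0, $r4, L5      | $r0=0 $r1=1 $r2=14 $r3=15 $r4=13  [TAKEN]
PC=2  add  $r4, $r3, $r1     | $r0=0 $r1=1 $r2=14 $r3=15 $r4=16
PC=5  or   $r2, $r1, $r0     | $r0=0 $r1=1 $r2=1 $r3=15 $r4=16

4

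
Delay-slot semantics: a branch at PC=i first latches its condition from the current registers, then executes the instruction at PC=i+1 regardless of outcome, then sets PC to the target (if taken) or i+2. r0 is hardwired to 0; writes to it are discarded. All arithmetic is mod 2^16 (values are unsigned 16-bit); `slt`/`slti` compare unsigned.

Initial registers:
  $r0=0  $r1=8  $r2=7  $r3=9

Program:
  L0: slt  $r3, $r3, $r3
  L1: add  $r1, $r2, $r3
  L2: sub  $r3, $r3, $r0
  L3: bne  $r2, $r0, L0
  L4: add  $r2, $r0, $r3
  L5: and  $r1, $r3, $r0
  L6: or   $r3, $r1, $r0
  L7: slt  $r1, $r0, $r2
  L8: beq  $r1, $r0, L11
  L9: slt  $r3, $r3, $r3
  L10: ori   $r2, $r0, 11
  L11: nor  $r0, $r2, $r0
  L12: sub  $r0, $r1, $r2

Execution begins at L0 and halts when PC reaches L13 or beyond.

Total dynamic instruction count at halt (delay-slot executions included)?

17

PC=0  slt  $r3, $r3, $r3     | $r0=0 $r1=8 $r2=7 $r3=0
PC=1  add  $r1, $r2, $r3     | $r0=0 $r1=7 $r2=7 $r3=0
PC=2  sub  $r3, $r3, $r0     | $r0=0 $r1=7 $r2=7 $r3=0
PC=3  bne  $r2, $r0, L0      | $r0=0 $r1=7 $r2=7 $r3=0  [TAKEN]
PC=4  add  $r2, $r0, $r3     | $r0=0 $r1=7 $r2=0 $r3=0
PC=0  slt  $r3, $r3, $r3     | $r0=0 $r1=7 $r2=0 $r3=0
PC=1  add  $r1, $r2, $r3     | $r0=0 $r1=0 $r2=0 $r3=0
PC=2  sub  $r3, $r3, $r0     | $r0=0 $r1=0 $r2=0 $r3=0
PC=3  bne  $r2, $r0, L0      | $r0=0 $r1=0 $r2=0 $r3=0  [not taken]
PC=4  add  $r2, $r0, $r3     | $r0=0 $r1=0 $r2=0 $r3=0
PC=5  and  $r1, $r3, $r0     | $r0=0 $r1=0 $r2=0 $r3=0
PC=6  or   $r3, $r1, $r0     | $r0=0 $r1=0 $r2=0 $r3=0
PC=7  slt  $r1, $r0, $r2     | $r0=0 $r1=0 $r2=0 $r3=0
PC=8  beq  $r1, $r0, L11     | $r0=0 $r1=0 $r2=0 $r3=0  [TAKEN]
PC=9  slt  $r3, $r3, $r3     | $r0=0 $r1=0 $r2=0 $r3=0
PC=11 nor  $r0, $r2, $r0     | $r0=0 $r1=0 $r2=0 $r3=0
PC=12 sub  $r0, $r1, $r2     | $r0=0 $r1=0 $r2=0 $r3=0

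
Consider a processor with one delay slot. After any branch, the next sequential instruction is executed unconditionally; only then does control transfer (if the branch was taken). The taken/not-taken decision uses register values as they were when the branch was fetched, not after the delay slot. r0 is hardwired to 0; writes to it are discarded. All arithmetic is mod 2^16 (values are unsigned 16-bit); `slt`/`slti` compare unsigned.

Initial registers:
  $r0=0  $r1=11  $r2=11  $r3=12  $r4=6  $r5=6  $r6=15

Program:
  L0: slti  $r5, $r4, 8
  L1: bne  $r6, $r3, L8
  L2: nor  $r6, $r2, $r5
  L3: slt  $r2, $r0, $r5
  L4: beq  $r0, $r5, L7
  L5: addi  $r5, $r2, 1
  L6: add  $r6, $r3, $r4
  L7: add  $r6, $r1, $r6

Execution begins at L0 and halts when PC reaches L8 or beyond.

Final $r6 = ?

65524

  step pc=0: slti  $r5, $r4, 8  regs=(0,11,11,12,6,1,15)
  step pc=1: bne  $r6, $r3, L8  cond=T  regs=(0,11,11,12,6,1,15)
  step pc=2: nor  $r6, $r2, $r5  regs=(0,11,11,12,6,1,65524)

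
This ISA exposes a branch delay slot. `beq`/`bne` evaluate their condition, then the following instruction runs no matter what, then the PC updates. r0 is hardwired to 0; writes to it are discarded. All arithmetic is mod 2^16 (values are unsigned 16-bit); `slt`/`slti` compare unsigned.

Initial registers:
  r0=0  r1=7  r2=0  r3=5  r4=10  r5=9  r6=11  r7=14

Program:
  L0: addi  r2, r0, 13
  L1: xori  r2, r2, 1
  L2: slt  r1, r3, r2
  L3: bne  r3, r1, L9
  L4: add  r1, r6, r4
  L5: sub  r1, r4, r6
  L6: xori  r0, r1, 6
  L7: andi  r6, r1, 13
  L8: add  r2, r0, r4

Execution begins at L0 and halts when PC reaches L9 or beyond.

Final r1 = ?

21

PC=0  addi  r2, r0, 13       | r0=0 r1=7 r2=13 r3=5 r4=10 r5=9 r6=11 r7=14
PC=1  xori  r2, r2, 1        | r0=0 r1=7 r2=12 r3=5 r4=10 r5=9 r6=11 r7=14
PC=2  slt  r1, r3, r2        | r0=0 r1=1 r2=12 r3=5 r4=10 r5=9 r6=11 r7=14
PC=3  bne  r3, r1, L9        | r0=0 r1=1 r2=12 r3=5 r4=10 r5=9 r6=11 r7=14  [TAKEN]
PC=4  add  r1, r6, r4        | r0=0 r1=21 r2=12 r3=5 r4=10 r5=9 r6=11 r7=14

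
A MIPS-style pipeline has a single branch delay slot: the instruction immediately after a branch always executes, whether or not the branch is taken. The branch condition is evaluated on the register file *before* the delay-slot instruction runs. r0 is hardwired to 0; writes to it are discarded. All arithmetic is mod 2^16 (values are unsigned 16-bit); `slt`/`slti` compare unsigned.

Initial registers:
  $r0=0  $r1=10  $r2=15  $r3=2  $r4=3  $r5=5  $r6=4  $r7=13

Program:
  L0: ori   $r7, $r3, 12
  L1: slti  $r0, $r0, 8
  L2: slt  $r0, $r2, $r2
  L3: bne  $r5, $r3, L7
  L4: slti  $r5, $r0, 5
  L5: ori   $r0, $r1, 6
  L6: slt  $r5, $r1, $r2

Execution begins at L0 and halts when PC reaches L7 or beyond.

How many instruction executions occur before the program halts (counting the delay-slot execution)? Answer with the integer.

5

#0 ori   $r7, $r3, 12 ; 0/10/15/2/3/5/4/14
#1 slti  $r0, $r0, 8 ; 0/10/15/2/3/5/4/14
#2 slt  $r0, $r2, $r2 ; 0/10/15/2/3/5/4/14
#3 bne  $r5, $r3, L7 ; 0/10/15/2/3/5/4/14 ; →target
#4 slti  $r5, $r0, 5 ; 0/10/15/2/3/1/4/14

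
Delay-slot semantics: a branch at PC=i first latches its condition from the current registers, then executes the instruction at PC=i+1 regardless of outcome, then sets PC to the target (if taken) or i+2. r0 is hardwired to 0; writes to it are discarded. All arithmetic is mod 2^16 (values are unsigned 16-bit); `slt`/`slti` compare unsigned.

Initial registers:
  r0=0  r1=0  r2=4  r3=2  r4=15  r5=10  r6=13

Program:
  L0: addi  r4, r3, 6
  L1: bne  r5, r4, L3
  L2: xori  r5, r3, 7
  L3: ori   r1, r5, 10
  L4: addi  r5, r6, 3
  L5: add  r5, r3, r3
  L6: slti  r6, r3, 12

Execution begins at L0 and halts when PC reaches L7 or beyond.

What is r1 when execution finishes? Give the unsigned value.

  step pc=0: addi  r4, r3, 6  regs=(0,0,4,2,8,10,13)
  step pc=1: bne  r5, r4, L3  cond=T  regs=(0,0,4,2,8,10,13)
  step pc=2: xori  r5, r3, 7  regs=(0,0,4,2,8,5,13)
  step pc=3: ori   r1, r5, 10  regs=(0,15,4,2,8,5,13)
  step pc=4: addi  r5, r6, 3  regs=(0,15,4,2,8,16,13)
  step pc=5: add  r5, r3, r3  regs=(0,15,4,2,8,4,13)
  step pc=6: slti  r6, r3, 12  regs=(0,15,4,2,8,4,1)

15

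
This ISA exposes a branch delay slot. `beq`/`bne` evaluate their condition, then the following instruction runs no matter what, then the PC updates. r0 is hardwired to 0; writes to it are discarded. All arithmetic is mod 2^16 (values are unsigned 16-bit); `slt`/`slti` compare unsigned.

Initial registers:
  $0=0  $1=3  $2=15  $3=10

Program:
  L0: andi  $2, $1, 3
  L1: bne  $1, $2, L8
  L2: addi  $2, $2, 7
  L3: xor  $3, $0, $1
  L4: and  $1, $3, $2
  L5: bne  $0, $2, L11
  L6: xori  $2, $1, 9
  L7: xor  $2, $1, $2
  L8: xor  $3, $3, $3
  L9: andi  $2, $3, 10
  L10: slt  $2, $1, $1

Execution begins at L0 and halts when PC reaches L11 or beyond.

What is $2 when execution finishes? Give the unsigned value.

#0 andi  $2, $1, 3 ; 0/3/3/10
#1 bne  $1, $2, L8 ; 0/3/3/10 ; →fallthru
#2 addi  $2, $2, 7 ; 0/3/10/10
#3 xor  $3, $0, $1 ; 0/3/10/3
#4 and  $1, $3, $2 ; 0/2/10/3
#5 bne  $0, $2, L11 ; 0/2/10/3 ; →target
#6 xori  $2, $1, 9 ; 0/2/11/3

11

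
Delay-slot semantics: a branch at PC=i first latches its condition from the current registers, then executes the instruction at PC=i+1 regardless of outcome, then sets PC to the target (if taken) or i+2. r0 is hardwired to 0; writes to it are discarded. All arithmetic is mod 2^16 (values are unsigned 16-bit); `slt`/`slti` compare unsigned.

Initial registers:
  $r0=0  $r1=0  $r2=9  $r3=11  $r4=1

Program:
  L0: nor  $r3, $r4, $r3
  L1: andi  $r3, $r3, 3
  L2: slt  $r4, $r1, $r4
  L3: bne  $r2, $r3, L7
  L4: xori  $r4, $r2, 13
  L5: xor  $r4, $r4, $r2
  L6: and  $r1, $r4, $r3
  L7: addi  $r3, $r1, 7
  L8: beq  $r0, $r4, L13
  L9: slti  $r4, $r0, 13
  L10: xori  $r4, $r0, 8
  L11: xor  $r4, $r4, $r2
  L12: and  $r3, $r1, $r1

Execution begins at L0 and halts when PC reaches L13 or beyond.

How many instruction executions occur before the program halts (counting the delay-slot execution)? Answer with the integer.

#0 nor  $r3, $r4, $r3 ; 0/0/9/65524/1
#1 andi  $r3, $r3, 3 ; 0/0/9/0/1
#2 slt  $r4, $r1, $r4 ; 0/0/9/0/1
#3 bne  $r2, $r3, L7 ; 0/0/9/0/1 ; →target
#4 xori  $r4, $r2, 13 ; 0/0/9/0/4
#7 addi  $r3, $r1, 7 ; 0/0/9/7/4
#8 beq  $r0, $r4, L13 ; 0/0/9/7/4 ; →fallthru
#9 slti  $r4, $r0, 13 ; 0/0/9/7/1
#10 xori  $r4, $r0, 8 ; 0/0/9/7/8
#11 xor  $r4, $r4, $r2 ; 0/0/9/7/1
#12 and  $r3, $r1, $r1 ; 0/0/9/0/1

11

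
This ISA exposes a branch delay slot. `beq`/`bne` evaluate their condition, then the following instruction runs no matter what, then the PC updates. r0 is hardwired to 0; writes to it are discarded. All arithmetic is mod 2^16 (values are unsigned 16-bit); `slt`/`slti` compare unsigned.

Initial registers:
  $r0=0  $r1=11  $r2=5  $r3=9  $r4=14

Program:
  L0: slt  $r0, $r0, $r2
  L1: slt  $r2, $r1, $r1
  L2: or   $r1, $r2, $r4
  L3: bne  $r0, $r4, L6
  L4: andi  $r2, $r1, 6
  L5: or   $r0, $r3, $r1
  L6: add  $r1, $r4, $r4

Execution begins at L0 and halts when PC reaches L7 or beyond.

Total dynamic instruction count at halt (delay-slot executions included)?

6

PC=0  slt  $r0, $r0, $r2     | $r0=0 $r1=11 $r2=5 $r3=9 $r4=14
PC=1  slt  $r2, $r1, $r1     | $r0=0 $r1=11 $r2=0 $r3=9 $r4=14
PC=2  or   $r1, $r2, $r4     | $r0=0 $r1=14 $r2=0 $r3=9 $r4=14
PC=3  bne  $r0, $r4, L6      | $r0=0 $r1=14 $r2=0 $r3=9 $r4=14  [TAKEN]
PC=4  andi  $r2, $r1, 6      | $r0=0 $r1=14 $r2=6 $r3=9 $r4=14
PC=6  add  $r1, $r4, $r4     | $r0=0 $r1=28 $r2=6 $r3=9 $r4=14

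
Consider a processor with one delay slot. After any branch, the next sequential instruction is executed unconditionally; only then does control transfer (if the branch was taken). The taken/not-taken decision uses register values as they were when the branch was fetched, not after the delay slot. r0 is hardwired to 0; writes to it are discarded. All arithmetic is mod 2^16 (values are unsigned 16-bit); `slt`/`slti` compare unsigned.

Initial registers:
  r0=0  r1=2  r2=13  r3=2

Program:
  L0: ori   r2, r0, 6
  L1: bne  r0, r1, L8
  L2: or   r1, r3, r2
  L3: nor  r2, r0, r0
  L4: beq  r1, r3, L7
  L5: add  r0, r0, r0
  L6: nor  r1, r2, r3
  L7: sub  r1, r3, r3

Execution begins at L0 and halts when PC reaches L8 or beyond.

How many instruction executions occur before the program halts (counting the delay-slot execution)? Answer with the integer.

  step pc=0: ori   r2, r0, 6  regs=(0,2,6,2)
  step pc=1: bne  r0, r1, L8  cond=T  regs=(0,2,6,2)
  step pc=2: or   r1, r3, r2  regs=(0,6,6,2)

3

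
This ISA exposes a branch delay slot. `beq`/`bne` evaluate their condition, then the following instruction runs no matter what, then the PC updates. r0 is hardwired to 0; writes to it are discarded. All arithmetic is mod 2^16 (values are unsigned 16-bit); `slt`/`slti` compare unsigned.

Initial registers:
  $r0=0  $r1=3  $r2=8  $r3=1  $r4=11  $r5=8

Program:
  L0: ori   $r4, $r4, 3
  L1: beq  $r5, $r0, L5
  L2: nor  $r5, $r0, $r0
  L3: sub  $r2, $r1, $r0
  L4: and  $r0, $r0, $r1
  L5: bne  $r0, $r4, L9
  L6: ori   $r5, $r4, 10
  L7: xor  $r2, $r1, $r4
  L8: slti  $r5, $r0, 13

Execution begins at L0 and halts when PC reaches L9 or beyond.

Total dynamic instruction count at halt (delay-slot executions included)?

#0 ori   $r4, $r4, 3 ; 0/3/8/1/11/8
#1 beq  $r5, $r0, L5 ; 0/3/8/1/11/8 ; →fallthru
#2 nor  $r5, $r0, $r0 ; 0/3/8/1/11/65535
#3 sub  $r2, $r1, $r0 ; 0/3/3/1/11/65535
#4 and  $r0, $r0, $r1 ; 0/3/3/1/11/65535
#5 bne  $r0, $r4, L9 ; 0/3/3/1/11/65535 ; →target
#6 ori   $r5, $r4, 10 ; 0/3/3/1/11/11

7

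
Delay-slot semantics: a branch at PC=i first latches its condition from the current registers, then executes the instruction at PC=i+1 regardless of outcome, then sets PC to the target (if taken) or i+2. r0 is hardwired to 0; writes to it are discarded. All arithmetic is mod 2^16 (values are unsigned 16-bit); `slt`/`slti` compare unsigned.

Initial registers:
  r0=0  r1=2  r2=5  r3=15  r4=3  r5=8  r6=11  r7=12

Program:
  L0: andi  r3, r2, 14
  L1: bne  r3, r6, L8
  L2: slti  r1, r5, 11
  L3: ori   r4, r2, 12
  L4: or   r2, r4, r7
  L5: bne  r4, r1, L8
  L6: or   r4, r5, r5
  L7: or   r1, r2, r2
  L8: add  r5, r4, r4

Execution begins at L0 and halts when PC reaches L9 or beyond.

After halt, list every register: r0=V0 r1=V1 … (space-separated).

PC=0  andi  r3, r2, 14       | r0=0 r1=2 r2=5 r3=4 r4=3 r5=8 r6=11 r7=12
PC=1  bne  r3, r6, L8        | r0=0 r1=2 r2=5 r3=4 r4=3 r5=8 r6=11 r7=12  [TAKEN]
PC=2  slti  r1, r5, 11       | r0=0 r1=1 r2=5 r3=4 r4=3 r5=8 r6=11 r7=12
PC=8  add  r5, r4, r4        | r0=0 r1=1 r2=5 r3=4 r4=3 r5=6 r6=11 r7=12

r0=0 r1=1 r2=5 r3=4 r4=3 r5=6 r6=11 r7=12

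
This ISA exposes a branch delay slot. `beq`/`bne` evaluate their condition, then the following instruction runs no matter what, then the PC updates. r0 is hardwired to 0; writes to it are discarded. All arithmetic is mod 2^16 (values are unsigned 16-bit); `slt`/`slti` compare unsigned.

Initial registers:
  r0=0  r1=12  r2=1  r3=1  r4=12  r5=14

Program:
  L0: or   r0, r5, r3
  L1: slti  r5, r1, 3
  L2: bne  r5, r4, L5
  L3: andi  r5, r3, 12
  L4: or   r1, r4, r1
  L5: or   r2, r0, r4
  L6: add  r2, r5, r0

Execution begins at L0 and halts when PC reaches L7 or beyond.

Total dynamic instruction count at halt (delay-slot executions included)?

  step pc=0: or   r0, r5, r3  regs=(0,12,1,1,12,14)
  step pc=1: slti  r5, r1, 3  regs=(0,12,1,1,12,0)
  step pc=2: bne  r5, r4, L5  cond=T  regs=(0,12,1,1,12,0)
  step pc=3: andi  r5, r3, 12  regs=(0,12,1,1,12,0)
  step pc=5: or   r2, r0, r4  regs=(0,12,12,1,12,0)
  step pc=6: add  r2, r5, r0  regs=(0,12,0,1,12,0)

6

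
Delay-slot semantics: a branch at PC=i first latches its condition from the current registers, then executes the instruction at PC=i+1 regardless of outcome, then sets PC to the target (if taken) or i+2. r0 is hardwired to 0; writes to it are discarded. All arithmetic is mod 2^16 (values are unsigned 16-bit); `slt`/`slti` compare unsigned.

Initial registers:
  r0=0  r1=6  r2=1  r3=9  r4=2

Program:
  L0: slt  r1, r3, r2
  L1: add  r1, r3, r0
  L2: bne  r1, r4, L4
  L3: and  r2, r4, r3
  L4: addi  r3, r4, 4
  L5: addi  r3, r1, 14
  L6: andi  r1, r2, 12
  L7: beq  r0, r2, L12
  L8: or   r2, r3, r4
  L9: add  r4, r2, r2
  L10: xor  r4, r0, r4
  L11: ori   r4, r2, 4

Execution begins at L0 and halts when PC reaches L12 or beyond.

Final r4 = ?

PC=0  slt  r1, r3, r2        | r0=0 r1=0 r2=1 r3=9 r4=2
PC=1  add  r1, r3, r0        | r0=0 r1=9 r2=1 r3=9 r4=2
PC=2  bne  r1, r4, L4        | r0=0 r1=9 r2=1 r3=9 r4=2  [TAKEN]
PC=3  and  r2, r4, r3        | r0=0 r1=9 r2=0 r3=9 r4=2
PC=4  addi  r3, r4, 4        | r0=0 r1=9 r2=0 r3=6 r4=2
PC=5  addi  r3, r1, 14       | r0=0 r1=9 r2=0 r3=23 r4=2
PC=6  andi  r1, r2, 12       | r0=0 r1=0 r2=0 r3=23 r4=2
PC=7  beq  r0, r2, L12       | r0=0 r1=0 r2=0 r3=23 r4=2  [TAKEN]
PC=8  or   r2, r3, r4        | r0=0 r1=0 r2=23 r3=23 r4=2

2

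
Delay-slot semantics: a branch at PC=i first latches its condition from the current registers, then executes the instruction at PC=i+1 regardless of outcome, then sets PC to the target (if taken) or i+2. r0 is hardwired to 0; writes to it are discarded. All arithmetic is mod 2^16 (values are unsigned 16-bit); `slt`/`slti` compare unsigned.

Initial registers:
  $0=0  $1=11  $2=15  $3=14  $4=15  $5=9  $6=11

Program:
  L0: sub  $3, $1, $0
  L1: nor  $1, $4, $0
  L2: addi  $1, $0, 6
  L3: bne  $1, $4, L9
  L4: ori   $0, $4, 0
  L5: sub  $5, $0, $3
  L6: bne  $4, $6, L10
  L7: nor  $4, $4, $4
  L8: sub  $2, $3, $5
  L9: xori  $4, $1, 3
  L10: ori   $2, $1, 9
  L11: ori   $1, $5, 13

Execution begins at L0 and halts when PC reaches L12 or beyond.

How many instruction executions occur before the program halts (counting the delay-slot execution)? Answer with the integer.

#0 sub  $3, $1, $0 ; 0/11/15/11/15/9/11
#1 nor  $1, $4, $0 ; 0/65520/15/11/15/9/11
#2 addi  $1, $0, 6 ; 0/6/15/11/15/9/11
#3 bne  $1, $4, L9 ; 0/6/15/11/15/9/11 ; →target
#4 ori   $0, $4, 0 ; 0/6/15/11/15/9/11
#9 xori  $4, $1, 3 ; 0/6/15/11/5/9/11
#10 ori   $2, $1, 9 ; 0/6/15/11/5/9/11
#11 ori   $1, $5, 13 ; 0/13/15/11/5/9/11

8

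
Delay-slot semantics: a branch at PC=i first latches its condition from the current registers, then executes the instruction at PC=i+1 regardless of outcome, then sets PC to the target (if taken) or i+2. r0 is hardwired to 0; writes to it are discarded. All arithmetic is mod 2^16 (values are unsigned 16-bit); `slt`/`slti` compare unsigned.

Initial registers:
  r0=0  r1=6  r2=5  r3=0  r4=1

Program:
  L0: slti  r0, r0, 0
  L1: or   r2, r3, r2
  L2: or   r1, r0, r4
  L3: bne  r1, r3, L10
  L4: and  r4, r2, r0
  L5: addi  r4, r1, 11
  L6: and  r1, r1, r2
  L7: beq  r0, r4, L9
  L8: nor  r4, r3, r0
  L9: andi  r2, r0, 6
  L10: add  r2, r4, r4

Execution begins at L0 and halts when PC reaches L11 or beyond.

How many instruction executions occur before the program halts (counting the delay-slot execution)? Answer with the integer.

6

[0] slti  r0, r0, 0  →  {r0:0, r1:6, r2:5, r3:0, r4:1}
[1] or   r2, r3, r2  →  {r0:0, r1:6, r2:5, r3:0, r4:1}
[2] or   r1, r0, r4  →  {r0:0, r1:1, r2:5, r3:0, r4:1}
[3] bne  r1, r3, L10  →  {r0:0, r1:1, r2:5, r3:0, r4:1}  ⟨branch taken⟩
[4] and  r4, r2, r0  →  {r0:0, r1:1, r2:5, r3:0, r4:0}
[10] add  r2, r4, r4  →  {r0:0, r1:1, r2:0, r3:0, r4:0}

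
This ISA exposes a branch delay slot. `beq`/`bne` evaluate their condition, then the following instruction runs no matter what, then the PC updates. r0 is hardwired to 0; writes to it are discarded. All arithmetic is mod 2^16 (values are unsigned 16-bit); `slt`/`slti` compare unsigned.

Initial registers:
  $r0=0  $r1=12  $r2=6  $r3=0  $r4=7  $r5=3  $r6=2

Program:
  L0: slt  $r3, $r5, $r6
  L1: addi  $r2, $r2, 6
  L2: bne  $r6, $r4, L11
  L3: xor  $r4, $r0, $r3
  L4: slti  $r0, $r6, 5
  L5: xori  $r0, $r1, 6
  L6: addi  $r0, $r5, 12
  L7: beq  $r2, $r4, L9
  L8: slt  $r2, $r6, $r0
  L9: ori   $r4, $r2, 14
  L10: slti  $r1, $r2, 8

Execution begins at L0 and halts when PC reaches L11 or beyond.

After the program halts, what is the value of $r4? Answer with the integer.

  step pc=0: slt  $r3, $r5, $r6  regs=(0,12,6,0,7,3,2)
  step pc=1: addi  $r2, $r2, 6  regs=(0,12,12,0,7,3,2)
  step pc=2: bne  $r6, $r4, L11  cond=T  regs=(0,12,12,0,7,3,2)
  step pc=3: xor  $r4, $r0, $r3  regs=(0,12,12,0,0,3,2)

0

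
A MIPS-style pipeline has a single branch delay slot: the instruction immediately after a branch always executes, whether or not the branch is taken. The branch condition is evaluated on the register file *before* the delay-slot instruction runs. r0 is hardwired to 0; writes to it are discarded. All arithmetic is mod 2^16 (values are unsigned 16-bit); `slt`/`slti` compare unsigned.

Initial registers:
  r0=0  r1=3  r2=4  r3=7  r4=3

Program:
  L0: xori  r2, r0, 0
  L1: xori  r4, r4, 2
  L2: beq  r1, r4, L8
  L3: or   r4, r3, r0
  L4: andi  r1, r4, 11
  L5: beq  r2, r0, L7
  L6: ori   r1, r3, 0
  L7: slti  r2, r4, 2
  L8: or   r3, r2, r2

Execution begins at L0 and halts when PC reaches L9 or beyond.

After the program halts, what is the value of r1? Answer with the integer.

  step pc=0: xori  r2, r0, 0  regs=(0,3,0,7,3)
  step pc=1: xori  r4, r4, 2  regs=(0,3,0,7,1)
  step pc=2: beq  r1, r4, L8  cond=F  regs=(0,3,0,7,1)
  step pc=3: or   r4, r3, r0  regs=(0,3,0,7,7)
  step pc=4: andi  r1, r4, 11  regs=(0,3,0,7,7)
  step pc=5: beq  r2, r0, L7  cond=T  regs=(0,3,0,7,7)
  step pc=6: ori   r1, r3, 0  regs=(0,7,0,7,7)
  step pc=7: slti  r2, r4, 2  regs=(0,7,0,7,7)
  step pc=8: or   r3, r2, r2  regs=(0,7,0,0,7)

7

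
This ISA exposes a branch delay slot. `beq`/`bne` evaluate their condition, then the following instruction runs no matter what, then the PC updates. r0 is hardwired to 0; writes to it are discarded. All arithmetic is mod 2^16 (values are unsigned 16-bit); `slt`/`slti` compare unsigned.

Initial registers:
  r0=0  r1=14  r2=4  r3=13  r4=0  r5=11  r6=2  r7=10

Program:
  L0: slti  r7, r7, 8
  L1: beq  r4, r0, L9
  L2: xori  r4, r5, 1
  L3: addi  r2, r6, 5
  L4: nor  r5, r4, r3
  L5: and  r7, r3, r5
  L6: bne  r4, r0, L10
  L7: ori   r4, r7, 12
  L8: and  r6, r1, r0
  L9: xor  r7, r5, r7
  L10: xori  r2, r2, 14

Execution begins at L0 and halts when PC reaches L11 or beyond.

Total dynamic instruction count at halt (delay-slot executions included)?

5

[0] slti  r7, r7, 8  →  {r0:0, r1:14, r2:4, r3:13, r4:0, r5:11, r6:2, r7:0}
[1] beq  r4, r0, L9  →  {r0:0, r1:14, r2:4, r3:13, r4:0, r5:11, r6:2, r7:0}  ⟨branch taken⟩
[2] xori  r4, r5, 1  →  {r0:0, r1:14, r2:4, r3:13, r4:10, r5:11, r6:2, r7:0}
[9] xor  r7, r5, r7  →  {r0:0, r1:14, r2:4, r3:13, r4:10, r5:11, r6:2, r7:11}
[10] xori  r2, r2, 14  →  {r0:0, r1:14, r2:10, r3:13, r4:10, r5:11, r6:2, r7:11}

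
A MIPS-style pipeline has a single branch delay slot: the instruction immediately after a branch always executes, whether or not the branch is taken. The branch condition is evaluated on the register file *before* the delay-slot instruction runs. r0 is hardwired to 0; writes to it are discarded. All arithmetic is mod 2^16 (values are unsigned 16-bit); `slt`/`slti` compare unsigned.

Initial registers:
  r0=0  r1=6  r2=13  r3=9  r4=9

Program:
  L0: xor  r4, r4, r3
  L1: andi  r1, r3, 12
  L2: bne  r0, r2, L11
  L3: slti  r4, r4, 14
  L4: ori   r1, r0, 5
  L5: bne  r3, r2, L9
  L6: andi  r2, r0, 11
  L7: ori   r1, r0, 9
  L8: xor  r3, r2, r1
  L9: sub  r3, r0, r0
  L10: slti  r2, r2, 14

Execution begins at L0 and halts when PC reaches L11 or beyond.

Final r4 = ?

1

#0 xor  r4, r4, r3 ; 0/6/13/9/0
#1 andi  r1, r3, 12 ; 0/8/13/9/0
#2 bne  r0, r2, L11 ; 0/8/13/9/0 ; →target
#3 slti  r4, r4, 14 ; 0/8/13/9/1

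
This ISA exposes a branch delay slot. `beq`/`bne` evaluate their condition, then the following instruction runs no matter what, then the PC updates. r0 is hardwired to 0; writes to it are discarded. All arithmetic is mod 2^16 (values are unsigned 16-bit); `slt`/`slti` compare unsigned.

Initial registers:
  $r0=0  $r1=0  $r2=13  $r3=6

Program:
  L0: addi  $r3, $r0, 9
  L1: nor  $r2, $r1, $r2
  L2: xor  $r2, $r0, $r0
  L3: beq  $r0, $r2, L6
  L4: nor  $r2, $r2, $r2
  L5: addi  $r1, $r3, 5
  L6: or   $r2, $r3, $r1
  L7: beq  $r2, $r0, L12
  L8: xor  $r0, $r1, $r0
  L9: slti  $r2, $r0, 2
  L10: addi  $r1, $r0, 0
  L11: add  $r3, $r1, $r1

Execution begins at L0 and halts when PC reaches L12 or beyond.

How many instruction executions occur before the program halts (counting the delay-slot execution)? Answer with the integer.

11

PC=0  addi  $r3, $r0, 9      | $r0=0 $r1=0 $r2=13 $r3=9
PC=1  nor  $r2, $r1, $r2     | $r0=0 $r1=0 $r2=65522 $r3=9
PC=2  xor  $r2, $r0, $r0     | $r0=0 $r1=0 $r2=0 $r3=9
PC=3  beq  $r0, $r2, L6      | $r0=0 $r1=0 $r2=0 $r3=9  [TAKEN]
PC=4  nor  $r2, $r2, $r2     | $r0=0 $r1=0 $r2=65535 $r3=9
PC=6  or   $r2, $r3, $r1     | $r0=0 $r1=0 $r2=9 $r3=9
PC=7  beq  $r2, $r0, L12     | $r0=0 $r1=0 $r2=9 $r3=9  [not taken]
PC=8  xor  $r0, $r1, $r0     | $r0=0 $r1=0 $r2=9 $r3=9
PC=9  slti  $r2, $r0, 2      | $r0=0 $r1=0 $r2=1 $r3=9
PC=10 addi  $r1, $r0, 0      | $r0=0 $r1=0 $r2=1 $r3=9
PC=11 add  $r3, $r1, $r1     | $r0=0 $r1=0 $r2=1 $r3=0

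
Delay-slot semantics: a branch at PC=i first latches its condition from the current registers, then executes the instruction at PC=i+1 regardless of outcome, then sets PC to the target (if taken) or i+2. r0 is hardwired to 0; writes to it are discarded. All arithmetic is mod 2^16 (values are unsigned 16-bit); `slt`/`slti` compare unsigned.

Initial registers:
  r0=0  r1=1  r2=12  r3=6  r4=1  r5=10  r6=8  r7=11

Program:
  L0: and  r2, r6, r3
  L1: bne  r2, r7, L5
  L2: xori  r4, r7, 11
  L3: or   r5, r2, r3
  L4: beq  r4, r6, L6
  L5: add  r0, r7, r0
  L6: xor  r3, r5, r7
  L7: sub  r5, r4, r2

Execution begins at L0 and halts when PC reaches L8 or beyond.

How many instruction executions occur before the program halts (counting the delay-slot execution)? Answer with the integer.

  step pc=0: and  r2, r6, r3  regs=(0,1,0,6,1,10,8,11)
  step pc=1: bne  r2, r7, L5  cond=T  regs=(0,1,0,6,1,10,8,11)
  step pc=2: xori  r4, r7, 11  regs=(0,1,0,6,0,10,8,11)
  step pc=5: add  r0, r7, r0  regs=(0,1,0,6,0,10,8,11)
  step pc=6: xor  r3, r5, r7  regs=(0,1,0,1,0,10,8,11)
  step pc=7: sub  r5, r4, r2  regs=(0,1,0,1,0,0,8,11)

6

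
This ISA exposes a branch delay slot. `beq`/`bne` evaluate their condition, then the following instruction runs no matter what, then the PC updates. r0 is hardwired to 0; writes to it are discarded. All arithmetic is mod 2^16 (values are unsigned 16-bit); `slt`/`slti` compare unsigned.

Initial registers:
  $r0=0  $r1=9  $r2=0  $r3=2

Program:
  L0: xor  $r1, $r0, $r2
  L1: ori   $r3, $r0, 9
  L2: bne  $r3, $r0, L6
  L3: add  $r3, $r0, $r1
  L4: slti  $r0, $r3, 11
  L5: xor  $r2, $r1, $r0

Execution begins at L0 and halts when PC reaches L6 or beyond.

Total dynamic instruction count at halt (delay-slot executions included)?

[0] xor  $r1, $r0, $r2  →  {$r0:0, $r1:0, $r2:0, $r3:2}
[1] ori   $r3, $r0, 9  →  {$r0:0, $r1:0, $r2:0, $r3:9}
[2] bne  $r3, $r0, L6  →  {$r0:0, $r1:0, $r2:0, $r3:9}  ⟨branch taken⟩
[3] add  $r3, $r0, $r1  →  {$r0:0, $r1:0, $r2:0, $r3:0}

4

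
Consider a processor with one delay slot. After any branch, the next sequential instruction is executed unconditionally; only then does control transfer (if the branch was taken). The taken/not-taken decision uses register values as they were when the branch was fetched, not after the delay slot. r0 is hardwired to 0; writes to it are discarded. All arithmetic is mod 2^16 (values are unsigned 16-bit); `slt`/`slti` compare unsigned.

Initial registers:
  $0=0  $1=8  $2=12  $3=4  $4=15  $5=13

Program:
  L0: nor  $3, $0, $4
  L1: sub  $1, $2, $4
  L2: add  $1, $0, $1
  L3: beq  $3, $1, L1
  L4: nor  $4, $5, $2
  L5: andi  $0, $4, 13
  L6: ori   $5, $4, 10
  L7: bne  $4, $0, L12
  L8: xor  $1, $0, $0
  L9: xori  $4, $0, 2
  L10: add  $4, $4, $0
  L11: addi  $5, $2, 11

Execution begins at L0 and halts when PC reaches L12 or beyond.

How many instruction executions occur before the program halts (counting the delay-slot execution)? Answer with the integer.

9

[0] nor  $3, $0, $4  →  {$0:0, $1:8, $2:12, $3:65520, $4:15, $5:13}
[1] sub  $1, $2, $4  →  {$0:0, $1:65533, $2:12, $3:65520, $4:15, $5:13}
[2] add  $1, $0, $1  →  {$0:0, $1:65533, $2:12, $3:65520, $4:15, $5:13}
[3] beq  $3, $1, L1  →  {$0:0, $1:65533, $2:12, $3:65520, $4:15, $5:13}  ⟨branch fallthrough⟩
[4] nor  $4, $5, $2  →  {$0:0, $1:65533, $2:12, $3:65520, $4:65522, $5:13}
[5] andi  $0, $4, 13  →  {$0:0, $1:65533, $2:12, $3:65520, $4:65522, $5:13}
[6] ori   $5, $4, 10  →  {$0:0, $1:65533, $2:12, $3:65520, $4:65522, $5:65530}
[7] bne  $4, $0, L12  →  {$0:0, $1:65533, $2:12, $3:65520, $4:65522, $5:65530}  ⟨branch taken⟩
[8] xor  $1, $0, $0  →  {$0:0, $1:0, $2:12, $3:65520, $4:65522, $5:65530}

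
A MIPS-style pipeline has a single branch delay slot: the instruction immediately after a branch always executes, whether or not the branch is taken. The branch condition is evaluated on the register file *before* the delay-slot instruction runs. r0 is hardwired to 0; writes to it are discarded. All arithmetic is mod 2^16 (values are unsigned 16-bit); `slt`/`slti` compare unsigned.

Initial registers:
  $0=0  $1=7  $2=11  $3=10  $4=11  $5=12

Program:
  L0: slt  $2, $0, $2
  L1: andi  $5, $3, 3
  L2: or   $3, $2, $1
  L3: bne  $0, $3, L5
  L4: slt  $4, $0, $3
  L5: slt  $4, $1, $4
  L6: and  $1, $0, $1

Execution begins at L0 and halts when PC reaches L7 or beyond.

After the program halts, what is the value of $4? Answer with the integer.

0

[0] slt  $2, $0, $2  →  {$0:0, $1:7, $2:1, $3:10, $4:11, $5:12}
[1] andi  $5, $3, 3  →  {$0:0, $1:7, $2:1, $3:10, $4:11, $5:2}
[2] or   $3, $2, $1  →  {$0:0, $1:7, $2:1, $3:7, $4:11, $5:2}
[3] bne  $0, $3, L5  →  {$0:0, $1:7, $2:1, $3:7, $4:11, $5:2}  ⟨branch taken⟩
[4] slt  $4, $0, $3  →  {$0:0, $1:7, $2:1, $3:7, $4:1, $5:2}
[5] slt  $4, $1, $4  →  {$0:0, $1:7, $2:1, $3:7, $4:0, $5:2}
[6] and  $1, $0, $1  →  {$0:0, $1:0, $2:1, $3:7, $4:0, $5:2}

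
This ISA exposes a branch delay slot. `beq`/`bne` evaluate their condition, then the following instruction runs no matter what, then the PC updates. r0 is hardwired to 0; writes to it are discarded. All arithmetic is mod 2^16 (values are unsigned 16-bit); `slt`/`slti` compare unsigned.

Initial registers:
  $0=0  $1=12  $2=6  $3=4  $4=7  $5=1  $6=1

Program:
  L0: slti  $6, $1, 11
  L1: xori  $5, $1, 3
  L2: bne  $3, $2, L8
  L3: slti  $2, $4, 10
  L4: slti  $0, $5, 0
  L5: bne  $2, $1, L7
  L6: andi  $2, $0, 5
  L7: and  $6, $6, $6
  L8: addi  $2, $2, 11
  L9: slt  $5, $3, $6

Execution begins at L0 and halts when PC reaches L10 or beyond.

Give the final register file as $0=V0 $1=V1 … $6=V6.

#0 slti  $6, $1, 11 ; 0/12/6/4/7/1/0
#1 xori  $5, $1, 3 ; 0/12/6/4/7/15/0
#2 bne  $3, $2, L8 ; 0/12/6/4/7/15/0 ; →target
#3 slti  $2, $4, 10 ; 0/12/1/4/7/15/0
#8 addi  $2, $2, 11 ; 0/12/12/4/7/15/0
#9 slt  $5, $3, $6 ; 0/12/12/4/7/0/0

$0=0 $1=12 $2=12 $3=4 $4=7 $5=0 $6=0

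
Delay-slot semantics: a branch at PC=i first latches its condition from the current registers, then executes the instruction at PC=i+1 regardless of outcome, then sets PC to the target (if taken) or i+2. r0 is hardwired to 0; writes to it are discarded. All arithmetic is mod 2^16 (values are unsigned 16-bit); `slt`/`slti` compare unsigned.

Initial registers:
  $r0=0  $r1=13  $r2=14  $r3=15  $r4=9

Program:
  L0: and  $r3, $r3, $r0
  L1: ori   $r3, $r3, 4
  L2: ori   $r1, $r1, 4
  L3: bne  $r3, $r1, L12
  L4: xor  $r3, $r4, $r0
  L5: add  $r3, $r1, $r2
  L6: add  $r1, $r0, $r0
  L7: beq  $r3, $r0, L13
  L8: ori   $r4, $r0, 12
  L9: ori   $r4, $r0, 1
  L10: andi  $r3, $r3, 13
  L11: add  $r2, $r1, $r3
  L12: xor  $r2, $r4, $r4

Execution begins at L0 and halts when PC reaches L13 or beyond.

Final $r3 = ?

9

  step pc=0: and  $r3, $r3, $r0  regs=(0,13,14,0,9)
  step pc=1: ori   $r3, $r3, 4  regs=(0,13,14,4,9)
  step pc=2: ori   $r1, $r1, 4  regs=(0,13,14,4,9)
  step pc=3: bne  $r3, $r1, L12  cond=T  regs=(0,13,14,4,9)
  step pc=4: xor  $r3, $r4, $r0  regs=(0,13,14,9,9)
  step pc=12: xor  $r2, $r4, $r4  regs=(0,13,0,9,9)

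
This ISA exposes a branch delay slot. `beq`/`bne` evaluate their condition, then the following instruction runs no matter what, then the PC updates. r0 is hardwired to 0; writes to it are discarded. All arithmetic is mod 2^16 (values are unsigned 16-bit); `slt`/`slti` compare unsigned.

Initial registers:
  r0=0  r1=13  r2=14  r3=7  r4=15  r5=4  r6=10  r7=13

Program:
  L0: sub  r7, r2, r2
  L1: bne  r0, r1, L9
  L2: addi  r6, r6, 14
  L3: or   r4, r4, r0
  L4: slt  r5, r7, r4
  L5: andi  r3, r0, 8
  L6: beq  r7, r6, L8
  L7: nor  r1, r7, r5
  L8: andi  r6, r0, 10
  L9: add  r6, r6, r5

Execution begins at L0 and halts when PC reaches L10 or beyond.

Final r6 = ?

PC=0  sub  r7, r2, r2        | r0=0 r1=13 r2=14 r3=7 r4=15 r5=4 r6=10 r7=0
PC=1  bne  r0, r1, L9        | r0=0 r1=13 r2=14 r3=7 r4=15 r5=4 r6=10 r7=0  [TAKEN]
PC=2  addi  r6, r6, 14       | r0=0 r1=13 r2=14 r3=7 r4=15 r5=4 r6=24 r7=0
PC=9  add  r6, r6, r5        | r0=0 r1=13 r2=14 r3=7 r4=15 r5=4 r6=28 r7=0

28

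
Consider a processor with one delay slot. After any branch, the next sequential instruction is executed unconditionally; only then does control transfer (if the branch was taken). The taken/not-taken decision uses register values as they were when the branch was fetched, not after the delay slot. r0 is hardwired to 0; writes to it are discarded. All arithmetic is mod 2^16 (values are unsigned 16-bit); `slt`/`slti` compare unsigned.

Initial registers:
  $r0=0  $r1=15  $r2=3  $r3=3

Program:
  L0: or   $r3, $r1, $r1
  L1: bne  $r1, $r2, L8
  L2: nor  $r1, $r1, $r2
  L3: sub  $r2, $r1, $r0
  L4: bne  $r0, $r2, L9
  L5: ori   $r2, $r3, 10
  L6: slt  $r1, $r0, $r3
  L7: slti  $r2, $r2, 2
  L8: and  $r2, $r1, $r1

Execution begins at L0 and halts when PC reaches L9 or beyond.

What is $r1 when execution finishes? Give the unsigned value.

65520

  step pc=0: or   $r3, $r1, $r1  regs=(0,15,3,15)
  step pc=1: bne  $r1, $r2, L8  cond=T  regs=(0,15,3,15)
  step pc=2: nor  $r1, $r1, $r2  regs=(0,65520,3,15)
  step pc=8: and  $r2, $r1, $r1  regs=(0,65520,65520,15)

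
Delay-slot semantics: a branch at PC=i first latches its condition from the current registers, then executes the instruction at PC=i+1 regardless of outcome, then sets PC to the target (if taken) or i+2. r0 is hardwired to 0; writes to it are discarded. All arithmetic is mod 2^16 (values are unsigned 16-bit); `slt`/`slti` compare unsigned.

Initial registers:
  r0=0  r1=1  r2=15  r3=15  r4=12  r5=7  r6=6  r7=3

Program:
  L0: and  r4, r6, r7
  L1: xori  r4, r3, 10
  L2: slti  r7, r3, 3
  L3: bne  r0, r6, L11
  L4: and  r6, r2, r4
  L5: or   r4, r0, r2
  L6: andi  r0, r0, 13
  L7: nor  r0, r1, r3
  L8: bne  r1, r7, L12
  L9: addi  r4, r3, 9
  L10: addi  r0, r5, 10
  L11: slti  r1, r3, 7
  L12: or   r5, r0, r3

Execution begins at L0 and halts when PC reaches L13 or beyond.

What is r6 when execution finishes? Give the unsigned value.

5

#0 and  r4, r6, r7 ; 0/1/15/15/2/7/6/3
#1 xori  r4, r3, 10 ; 0/1/15/15/5/7/6/3
#2 slti  r7, r3, 3 ; 0/1/15/15/5/7/6/0
#3 bne  r0, r6, L11 ; 0/1/15/15/5/7/6/0 ; →target
#4 and  r6, r2, r4 ; 0/1/15/15/5/7/5/0
#11 slti  r1, r3, 7 ; 0/0/15/15/5/7/5/0
#12 or   r5, r0, r3 ; 0/0/15/15/5/15/5/0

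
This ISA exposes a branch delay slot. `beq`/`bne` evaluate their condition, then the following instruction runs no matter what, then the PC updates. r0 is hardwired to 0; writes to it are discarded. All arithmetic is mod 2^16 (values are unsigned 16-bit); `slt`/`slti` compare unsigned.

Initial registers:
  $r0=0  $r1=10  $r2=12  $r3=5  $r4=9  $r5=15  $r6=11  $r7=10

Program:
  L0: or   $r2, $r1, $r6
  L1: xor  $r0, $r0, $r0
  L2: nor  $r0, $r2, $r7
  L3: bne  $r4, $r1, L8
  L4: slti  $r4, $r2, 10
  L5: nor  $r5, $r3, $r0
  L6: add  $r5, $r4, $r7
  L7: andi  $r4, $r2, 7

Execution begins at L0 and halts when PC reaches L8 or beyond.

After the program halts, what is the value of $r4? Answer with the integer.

0

  step pc=0: or   $r2, $r1, $r6  regs=(0,10,11,5,9,15,11,10)
  step pc=1: xor  $r0, $r0, $r0  regs=(0,10,11,5,9,15,11,10)
  step pc=2: nor  $r0, $r2, $r7  regs=(0,10,11,5,9,15,11,10)
  step pc=3: bne  $r4, $r1, L8  cond=T  regs=(0,10,11,5,9,15,11,10)
  step pc=4: slti  $r4, $r2, 10  regs=(0,10,11,5,0,15,11,10)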